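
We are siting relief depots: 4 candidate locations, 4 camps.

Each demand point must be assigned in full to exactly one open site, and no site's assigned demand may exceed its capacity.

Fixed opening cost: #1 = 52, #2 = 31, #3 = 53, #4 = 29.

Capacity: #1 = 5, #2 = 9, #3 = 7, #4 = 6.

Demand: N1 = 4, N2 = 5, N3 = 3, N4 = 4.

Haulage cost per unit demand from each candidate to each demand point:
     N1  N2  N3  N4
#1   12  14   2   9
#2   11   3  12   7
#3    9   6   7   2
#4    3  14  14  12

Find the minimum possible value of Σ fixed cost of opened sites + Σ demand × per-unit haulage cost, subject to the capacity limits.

169

Open {#2, #3, #4}; cheapest assignment that respects the capacities:
  #2 (cap 9, load 5): N2 — cost 5×3 = 15
  #3 (cap 7, load 7): N3, N4 — cost 3×7 + 4×2 = 29
  #4 (cap 6, load 4): N1 — cost 4×3 = 12
  Shipping 56, fixed 113 → total 169.
  Any other capacity-feasible assignment to {#2, #3, #4} ships for at least 56.
Compare {#2, #3}: its best feasible assignment gives total 172.
Compare {#1, #2, #4}: its best feasible assignment gives total 173.
Every other set of open sites that can feasibly serve all demand totals ≥ 172 even under its best assignment. Minimum: 169.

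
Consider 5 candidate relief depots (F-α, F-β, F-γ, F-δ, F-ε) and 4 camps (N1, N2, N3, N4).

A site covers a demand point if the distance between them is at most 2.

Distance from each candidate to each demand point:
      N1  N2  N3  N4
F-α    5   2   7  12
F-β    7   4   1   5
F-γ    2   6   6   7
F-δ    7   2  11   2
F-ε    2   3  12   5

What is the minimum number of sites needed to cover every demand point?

Coverage sets (demand points within 2 of each site):
  F-α: {N2}
  F-β: {N3}
  F-γ: {N1}
  F-δ: {N2, N4}
  F-ε: {N1}
No 2 sites suffice: every size-2 union leaves at least one demand point uncovered.
But {F-β, F-γ, F-δ} covers everything, so the minimum is 3.

3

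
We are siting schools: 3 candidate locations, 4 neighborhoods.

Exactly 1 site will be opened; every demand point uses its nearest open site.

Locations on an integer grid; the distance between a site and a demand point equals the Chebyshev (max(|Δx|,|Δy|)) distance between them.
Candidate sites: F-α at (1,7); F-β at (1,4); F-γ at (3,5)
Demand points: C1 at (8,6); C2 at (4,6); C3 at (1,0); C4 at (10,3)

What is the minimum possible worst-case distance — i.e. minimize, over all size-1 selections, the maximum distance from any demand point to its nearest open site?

Open {F-γ}.
  Farthest demand point is C4 at distance 7 (to F-γ); all others are ≤ 7.
With {F-α} the worst case is 9.
With {F-β} the worst case is 9.
No size-1 selection achieves below 7.

7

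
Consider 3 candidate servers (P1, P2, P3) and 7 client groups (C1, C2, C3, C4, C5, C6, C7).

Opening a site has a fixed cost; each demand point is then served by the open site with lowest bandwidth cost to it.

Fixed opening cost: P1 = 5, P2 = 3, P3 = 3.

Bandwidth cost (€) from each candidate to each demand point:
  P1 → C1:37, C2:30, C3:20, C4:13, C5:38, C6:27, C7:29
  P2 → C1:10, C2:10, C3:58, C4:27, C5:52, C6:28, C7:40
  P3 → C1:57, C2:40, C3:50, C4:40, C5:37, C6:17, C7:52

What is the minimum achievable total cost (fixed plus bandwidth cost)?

Open {P1, P2, P3}: assign each demand point to its cheapest open site.
  C1→P2 10, C2→P2 10, C3→P1 20, C4→P1 13, C5→P3 37, C6→P3 17, C7→P1 29
  bandwidth cost 136, fixed 11 → total 147.
Compare {P1, P2}: bandwidth cost 147 + fixed 8 = 155.
Compare {P1, P3}: bandwidth cost 183 + fixed 8 = 191.
Compare {P2, P3}: bandwidth cost 191 + fixed 6 = 197.
All other subsets cost ≥ 155. Minimum total cost: 147.

147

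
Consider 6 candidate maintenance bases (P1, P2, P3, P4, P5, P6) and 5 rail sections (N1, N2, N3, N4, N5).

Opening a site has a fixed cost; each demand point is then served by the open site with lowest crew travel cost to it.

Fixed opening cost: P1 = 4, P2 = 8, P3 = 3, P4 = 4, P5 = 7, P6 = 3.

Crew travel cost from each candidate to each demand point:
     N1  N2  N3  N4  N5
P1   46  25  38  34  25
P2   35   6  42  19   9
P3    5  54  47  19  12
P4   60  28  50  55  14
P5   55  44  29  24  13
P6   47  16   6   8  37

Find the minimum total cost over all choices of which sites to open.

Open {P2, P3, P6}: assign each demand point to its cheapest open site.
  N1→P3 5, N2→P2 6, N3→P6 6, N4→P6 8, N5→P2 9
  crew travel cost 34, fixed 14 → total 48.
Compare {P1, P2, P3, P6}: crew travel cost 34 + fixed 18 = 52.
Compare {P2, P3, P4, P6}: crew travel cost 34 + fixed 18 = 52.
Compare {P3, P6}: crew travel cost 47 + fixed 6 = 53.
All other subsets cost ≥ 52. Minimum total cost: 48.

48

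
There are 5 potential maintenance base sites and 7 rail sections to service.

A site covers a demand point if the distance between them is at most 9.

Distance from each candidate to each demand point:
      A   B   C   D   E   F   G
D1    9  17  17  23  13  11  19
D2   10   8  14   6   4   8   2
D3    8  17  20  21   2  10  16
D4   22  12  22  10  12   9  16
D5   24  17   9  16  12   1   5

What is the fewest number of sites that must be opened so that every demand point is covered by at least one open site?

Coverage sets (demand points within 9 of each site):
  D1: {A}
  D2: {B, D, E, F, G}
  D3: {A, E}
  D4: {F}
  D5: {C, F, G}
No 2 sites suffice: every size-2 union leaves at least one demand point uncovered.
But {D1, D2, D5} covers everything, so the minimum is 3.

3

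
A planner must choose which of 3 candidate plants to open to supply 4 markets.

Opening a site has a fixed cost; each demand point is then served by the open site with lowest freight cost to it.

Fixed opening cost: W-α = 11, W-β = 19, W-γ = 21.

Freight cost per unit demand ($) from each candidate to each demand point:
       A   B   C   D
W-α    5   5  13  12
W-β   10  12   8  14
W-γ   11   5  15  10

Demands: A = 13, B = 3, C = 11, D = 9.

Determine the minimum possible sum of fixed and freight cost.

Open {W-α, W-β}: assign each demand point to its cheapest open site.
  A→W-α 13×5=65, B→W-α 3×5=15, C→W-β 11×8=88, D→W-α 9×12=108
  freight cost 276, fixed 30 → total 306.
Compare {W-α, W-β, W-γ}: freight cost 258 + fixed 51 = 309.
Compare {W-α}: freight cost 331 + fixed 11 = 342.
Compare {W-α, W-γ}: freight cost 313 + fixed 32 = 345.
All other subsets cost ≥ 309. Minimum total cost: 306.

306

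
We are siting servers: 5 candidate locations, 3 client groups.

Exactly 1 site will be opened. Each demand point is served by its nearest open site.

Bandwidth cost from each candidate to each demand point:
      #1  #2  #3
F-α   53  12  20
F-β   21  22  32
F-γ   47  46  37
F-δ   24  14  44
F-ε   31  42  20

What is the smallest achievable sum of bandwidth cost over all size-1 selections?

Open {F-β}.
  #1→F-β 21, #2→F-β 22, #3→F-β 32  ⇒ total 75.
Compare {F-δ}: total 82.
Compare {F-α}: total 85.
No size-1 selection does better; minimum is 75.

75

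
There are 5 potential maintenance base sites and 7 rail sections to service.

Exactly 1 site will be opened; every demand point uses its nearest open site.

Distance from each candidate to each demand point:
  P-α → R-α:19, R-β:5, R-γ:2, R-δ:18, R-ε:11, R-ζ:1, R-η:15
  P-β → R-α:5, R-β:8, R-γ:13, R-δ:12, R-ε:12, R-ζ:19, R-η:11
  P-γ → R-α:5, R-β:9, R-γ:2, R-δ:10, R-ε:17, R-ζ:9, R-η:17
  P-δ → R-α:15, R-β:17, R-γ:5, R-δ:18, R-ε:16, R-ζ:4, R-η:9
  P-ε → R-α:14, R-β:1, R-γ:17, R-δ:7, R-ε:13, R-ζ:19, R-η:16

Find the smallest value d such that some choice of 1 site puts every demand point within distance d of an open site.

17

Open {P-γ}.
  Farthest demand point is R-ε at distance 17 (to P-γ); all others are ≤ 17.
With {P-δ} the worst case is 18.
With {P-α} the worst case is 19.
No size-1 selection achieves below 17.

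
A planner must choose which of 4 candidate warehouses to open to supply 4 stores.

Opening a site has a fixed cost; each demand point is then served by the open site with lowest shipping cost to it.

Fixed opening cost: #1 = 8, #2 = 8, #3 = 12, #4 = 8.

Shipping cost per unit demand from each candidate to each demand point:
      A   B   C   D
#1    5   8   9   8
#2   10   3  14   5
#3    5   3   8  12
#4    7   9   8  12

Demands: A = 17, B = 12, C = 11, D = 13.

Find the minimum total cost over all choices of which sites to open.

Open {#2, #3}: assign each demand point to its cheapest open site.
  A→#3 17×5=85, B→#2 12×3=36, C→#3 11×8=88, D→#2 13×5=65
  shipping cost 274, fixed 20 → total 294.
Compare {#1, #2, #4}: shipping cost 274 + fixed 24 = 298.
Compare {#1, #2}: shipping cost 285 + fixed 16 = 301.
Compare {#1, #2, #3}: shipping cost 274 + fixed 28 = 302.
All other subsets cost ≥ 298. Minimum total cost: 294.

294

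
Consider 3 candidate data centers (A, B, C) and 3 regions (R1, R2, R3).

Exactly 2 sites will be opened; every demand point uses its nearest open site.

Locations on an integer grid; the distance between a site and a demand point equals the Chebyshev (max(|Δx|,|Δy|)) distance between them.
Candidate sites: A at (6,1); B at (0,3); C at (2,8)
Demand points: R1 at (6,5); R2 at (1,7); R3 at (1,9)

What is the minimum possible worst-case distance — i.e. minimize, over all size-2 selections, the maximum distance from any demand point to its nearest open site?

4

Open {A, C}.
  Farthest demand point is R1 at distance 4 (to A); all others are ≤ 4.
With {B, C} the worst case is 4.
With {A, B} the worst case is 6.
No size-2 selection achieves below 4.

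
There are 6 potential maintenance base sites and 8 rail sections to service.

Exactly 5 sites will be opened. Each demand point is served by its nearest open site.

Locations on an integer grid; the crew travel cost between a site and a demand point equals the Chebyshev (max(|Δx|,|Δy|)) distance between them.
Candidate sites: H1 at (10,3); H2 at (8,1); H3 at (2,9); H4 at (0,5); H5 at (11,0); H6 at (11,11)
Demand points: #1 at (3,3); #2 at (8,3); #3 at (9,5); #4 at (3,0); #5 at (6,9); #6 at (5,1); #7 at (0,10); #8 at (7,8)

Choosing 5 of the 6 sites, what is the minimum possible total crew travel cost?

Open {H1, H2, H3, H4, H6}.
  #1→H4 3, #2→H1 2, #3→H1 2, #4→H2 5, #5→H3 4, #6→H2 3, #7→H3 2, #8→H6 4  ⇒ total 25.
Compare {H1, H2, H3, H4, H5}: total 26.
Compare {H1, H2, H3, H5, H6}: total 27.
No size-5 selection does better; minimum is 25.

25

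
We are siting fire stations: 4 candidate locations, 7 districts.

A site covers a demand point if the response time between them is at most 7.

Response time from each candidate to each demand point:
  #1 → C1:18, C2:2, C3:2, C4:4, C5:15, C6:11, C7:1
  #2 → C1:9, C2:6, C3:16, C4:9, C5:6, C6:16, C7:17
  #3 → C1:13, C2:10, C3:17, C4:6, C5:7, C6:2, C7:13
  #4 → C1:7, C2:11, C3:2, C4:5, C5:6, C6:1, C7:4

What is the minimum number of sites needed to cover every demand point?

2

Coverage sets (demand points within 7 of each site):
  #1: {C2, C3, C4, C7}
  #2: {C2, C5}
  #3: {C4, C5, C6}
  #4: {C1, C3, C4, C5, C6, C7}
No single site covers all 7 demand points.
But {#1, #4} covers everything, so the minimum is 2.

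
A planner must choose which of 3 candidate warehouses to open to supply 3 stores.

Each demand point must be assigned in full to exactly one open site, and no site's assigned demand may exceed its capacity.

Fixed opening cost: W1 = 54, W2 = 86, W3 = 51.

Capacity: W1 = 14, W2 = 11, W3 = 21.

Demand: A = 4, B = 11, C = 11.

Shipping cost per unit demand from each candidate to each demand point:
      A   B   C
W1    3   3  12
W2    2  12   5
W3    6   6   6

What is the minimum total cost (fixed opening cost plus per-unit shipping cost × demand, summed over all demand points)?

228

Open {W1, W3}; cheapest assignment that respects the capacities:
  W1 (cap 14, load 11): B — cost 11×3 = 33
  W3 (cap 21, load 15): A, C — cost 4×6 + 11×6 = 90
  Shipping 123, fixed 105 → total 228.
  Any other capacity-feasible assignment to {W1, W3} ships for at least 123.
Compare {W2, W3}: its best feasible assignment gives total 282.
Compare {W1, W2, W3}: its best feasible assignment gives total 298.
Every other set of open sites that can feasibly serve all demand totals ≥ 282 even under its best assignment. Minimum: 228.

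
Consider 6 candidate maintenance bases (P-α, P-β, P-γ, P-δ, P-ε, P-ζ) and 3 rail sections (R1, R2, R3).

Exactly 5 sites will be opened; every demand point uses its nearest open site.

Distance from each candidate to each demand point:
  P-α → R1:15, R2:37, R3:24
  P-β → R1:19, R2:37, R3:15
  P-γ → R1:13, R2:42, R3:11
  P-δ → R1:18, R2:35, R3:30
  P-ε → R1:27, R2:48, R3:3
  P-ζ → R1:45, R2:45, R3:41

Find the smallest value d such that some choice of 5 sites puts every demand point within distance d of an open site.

Open {P-α, P-β, P-γ, P-δ, P-ε}.
  Farthest demand point is R2 at distance 35 (to P-δ); all others are ≤ 35.
With {P-α, P-β, P-γ, P-δ, P-ζ} the worst case is 35.
With {P-α, P-β, P-δ, P-ε, P-ζ} the worst case is 35.
No size-5 selection achieves below 35.

35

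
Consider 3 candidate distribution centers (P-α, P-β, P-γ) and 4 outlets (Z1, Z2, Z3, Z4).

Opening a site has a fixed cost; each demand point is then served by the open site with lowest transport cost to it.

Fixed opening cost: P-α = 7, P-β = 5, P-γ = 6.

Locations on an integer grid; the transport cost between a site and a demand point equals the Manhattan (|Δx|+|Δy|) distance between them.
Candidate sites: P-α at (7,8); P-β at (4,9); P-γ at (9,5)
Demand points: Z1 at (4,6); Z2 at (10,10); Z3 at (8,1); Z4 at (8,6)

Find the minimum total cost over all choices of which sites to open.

Open {P-γ}: assign each demand point to its cheapest open site.
  Z1→P-γ 6, Z2→P-γ 6, Z3→P-γ 5, Z4→P-γ 2
  transport cost 19, fixed 6 → total 25.
Compare {P-β, P-γ}: transport cost 16 + fixed 11 = 27.
Compare {P-α}: transport cost 21 + fixed 7 = 28.
Compare {P-α, P-γ}: transport cost 17 + fixed 13 = 30.
All other subsets cost ≥ 27. Minimum total cost: 25.

25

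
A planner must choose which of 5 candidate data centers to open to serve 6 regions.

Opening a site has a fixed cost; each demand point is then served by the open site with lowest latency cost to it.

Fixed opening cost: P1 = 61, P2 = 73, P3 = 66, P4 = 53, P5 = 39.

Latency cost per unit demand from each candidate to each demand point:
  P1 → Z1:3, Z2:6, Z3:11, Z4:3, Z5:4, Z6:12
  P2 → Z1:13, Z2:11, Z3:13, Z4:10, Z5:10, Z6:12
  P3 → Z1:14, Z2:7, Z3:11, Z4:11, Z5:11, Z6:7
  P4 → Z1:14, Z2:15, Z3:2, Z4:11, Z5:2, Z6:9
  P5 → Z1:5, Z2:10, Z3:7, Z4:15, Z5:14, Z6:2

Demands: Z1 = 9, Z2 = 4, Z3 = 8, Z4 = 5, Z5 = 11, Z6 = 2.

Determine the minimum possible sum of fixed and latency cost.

Open {P1, P4}: assign each demand point to its cheapest open site.
  Z1→P1 9×3=27, Z2→P1 4×6=24, Z3→P4 8×2=16, Z4→P1 5×3=15, Z5→P4 11×2=22, Z6→P4 2×9=18
  latency cost 122, fixed 114 → total 236.
Compare {P1, P4, P5}: latency cost 108 + fixed 153 = 261.
Compare {P1, P5}: latency cost 170 + fixed 100 = 270.
Compare {P4, P5}: latency cost 182 + fixed 92 = 274.
All other subsets cost ≥ 261. Minimum total cost: 236.

236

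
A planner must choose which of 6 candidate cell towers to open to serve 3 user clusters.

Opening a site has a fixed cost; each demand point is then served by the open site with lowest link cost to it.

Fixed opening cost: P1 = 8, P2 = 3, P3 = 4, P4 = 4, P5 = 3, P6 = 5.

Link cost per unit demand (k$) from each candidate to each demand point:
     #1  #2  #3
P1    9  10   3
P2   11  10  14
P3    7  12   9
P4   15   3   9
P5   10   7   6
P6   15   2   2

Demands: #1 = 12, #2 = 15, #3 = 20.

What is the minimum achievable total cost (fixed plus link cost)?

163

Open {P3, P6}: assign each demand point to its cheapest open site.
  #1→P3 12×7=84, #2→P6 15×2=30, #3→P6 20×2=40
  link cost 154, fixed 9 → total 163.
Compare {P2, P3, P6}: link cost 154 + fixed 12 = 166.
Compare {P3, P5, P6}: link cost 154 + fixed 12 = 166.
Compare {P3, P4, P6}: link cost 154 + fixed 13 = 167.
All other subsets cost ≥ 166. Minimum total cost: 163.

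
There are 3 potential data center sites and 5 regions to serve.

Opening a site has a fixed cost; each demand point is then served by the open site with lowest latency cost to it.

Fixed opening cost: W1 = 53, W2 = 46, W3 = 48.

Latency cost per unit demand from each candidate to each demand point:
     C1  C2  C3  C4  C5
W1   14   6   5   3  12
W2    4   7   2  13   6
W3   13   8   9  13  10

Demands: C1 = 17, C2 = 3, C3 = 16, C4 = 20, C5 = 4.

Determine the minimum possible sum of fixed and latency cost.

301

Open {W1, W2}: assign each demand point to its cheapest open site.
  C1→W2 17×4=68, C2→W1 3×6=18, C3→W2 16×2=32, C4→W1 20×3=60, C5→W2 4×6=24
  latency cost 202, fixed 99 → total 301.
Compare {W1, W2, W3}: latency cost 202 + fixed 147 = 349.
Compare {W2}: latency cost 405 + fixed 46 = 451.
Compare {W1}: latency cost 444 + fixed 53 = 497.
All other subsets cost ≥ 349. Minimum total cost: 301.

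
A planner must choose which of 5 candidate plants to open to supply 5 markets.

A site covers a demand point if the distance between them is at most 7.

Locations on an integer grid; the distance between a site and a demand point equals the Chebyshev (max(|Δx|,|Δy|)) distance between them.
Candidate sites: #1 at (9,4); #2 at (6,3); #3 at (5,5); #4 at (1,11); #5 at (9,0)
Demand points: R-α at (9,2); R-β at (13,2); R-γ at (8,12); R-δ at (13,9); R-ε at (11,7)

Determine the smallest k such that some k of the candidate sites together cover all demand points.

2

Coverage sets (demand points within 7 of each site):
  #1: {R-α, R-β, R-δ, R-ε}
  #2: {R-α, R-β, R-δ, R-ε}
  #3: {R-α, R-γ, R-ε}
  #4: {R-γ}
  #5: {R-α, R-β, R-ε}
No single site covers all 5 demand points.
But {#1, #3} covers everything, so the minimum is 2.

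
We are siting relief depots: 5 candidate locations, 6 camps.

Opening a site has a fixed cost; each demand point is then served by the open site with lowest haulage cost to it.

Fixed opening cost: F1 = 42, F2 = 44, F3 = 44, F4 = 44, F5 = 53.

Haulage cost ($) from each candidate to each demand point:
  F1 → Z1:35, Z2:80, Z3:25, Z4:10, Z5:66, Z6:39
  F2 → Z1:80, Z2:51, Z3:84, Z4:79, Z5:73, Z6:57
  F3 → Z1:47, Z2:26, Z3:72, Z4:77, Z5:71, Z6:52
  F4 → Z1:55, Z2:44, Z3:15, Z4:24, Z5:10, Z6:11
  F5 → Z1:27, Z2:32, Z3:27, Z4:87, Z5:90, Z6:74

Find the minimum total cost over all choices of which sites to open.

Open {F4}: assign each demand point to its cheapest open site.
  Z1→F4 55, Z2→F4 44, Z3→F4 15, Z4→F4 24, Z5→F4 10, Z6→F4 11
  haulage cost 159, fixed 44 → total 203.
Compare {F1, F4}: haulage cost 125 + fixed 86 = 211.
Compare {F4, F5}: haulage cost 119 + fixed 97 = 216.
Compare {F3, F4}: haulage cost 133 + fixed 88 = 221.
All other subsets cost ≥ 211. Minimum total cost: 203.

203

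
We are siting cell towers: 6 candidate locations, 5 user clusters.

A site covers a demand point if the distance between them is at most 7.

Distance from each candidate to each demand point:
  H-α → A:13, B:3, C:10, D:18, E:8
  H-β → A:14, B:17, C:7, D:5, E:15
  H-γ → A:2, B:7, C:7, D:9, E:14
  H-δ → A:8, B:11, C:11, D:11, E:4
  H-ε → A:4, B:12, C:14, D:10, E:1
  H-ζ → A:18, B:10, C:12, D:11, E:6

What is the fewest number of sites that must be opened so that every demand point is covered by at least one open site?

3

Coverage sets (demand points within 7 of each site):
  H-α: {B}
  H-β: {C, D}
  H-γ: {A, B, C}
  H-δ: {E}
  H-ε: {A, E}
  H-ζ: {E}
No 2 sites suffice: every size-2 union leaves at least one demand point uncovered.
But {H-α, H-β, H-ε} covers everything, so the minimum is 3.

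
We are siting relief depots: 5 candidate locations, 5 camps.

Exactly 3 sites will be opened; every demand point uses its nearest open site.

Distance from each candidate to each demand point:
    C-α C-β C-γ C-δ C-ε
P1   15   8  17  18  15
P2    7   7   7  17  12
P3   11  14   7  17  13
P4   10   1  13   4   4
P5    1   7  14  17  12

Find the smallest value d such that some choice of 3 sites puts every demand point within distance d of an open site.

Open {P1, P2, P4}.
  Farthest demand point is C-α at distance 7 (to P2); all others are ≤ 7.
With {P2, P3, P4} the worst case is 7.
With {P2, P4, P5} the worst case is 7.
No size-3 selection achieves below 7.

7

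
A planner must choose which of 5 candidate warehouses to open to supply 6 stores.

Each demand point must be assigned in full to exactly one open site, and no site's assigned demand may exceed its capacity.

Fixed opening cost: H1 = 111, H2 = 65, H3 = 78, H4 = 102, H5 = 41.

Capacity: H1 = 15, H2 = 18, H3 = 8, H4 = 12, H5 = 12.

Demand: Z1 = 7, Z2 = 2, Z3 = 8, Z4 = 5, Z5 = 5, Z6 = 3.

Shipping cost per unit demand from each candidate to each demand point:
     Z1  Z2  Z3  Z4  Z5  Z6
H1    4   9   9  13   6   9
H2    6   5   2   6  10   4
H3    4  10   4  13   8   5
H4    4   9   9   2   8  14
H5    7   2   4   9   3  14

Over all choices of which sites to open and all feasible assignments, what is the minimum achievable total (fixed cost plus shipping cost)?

238

Open {H2, H5}; cheapest assignment that respects the capacities:
  H2 (cap 18, load 18): Z2, Z3, Z4, Z6 — cost 2×5 + 8×2 + 5×6 + 3×4 = 68
  H5 (cap 12, load 12): Z1, Z5 — cost 7×7 + 5×3 = 64
  Shipping 132, fixed 106 → total 238.
  Any other capacity-feasible assignment to {H2, H5} ships for at least 132.
Compare {H2, H3, H5}: its best feasible assignment gives total 289.
Compare {H2, H4}: its best feasible assignment gives total 293.
Every other set of open sites that can feasibly serve all demand totals ≥ 289 even under its best assignment. Minimum: 238.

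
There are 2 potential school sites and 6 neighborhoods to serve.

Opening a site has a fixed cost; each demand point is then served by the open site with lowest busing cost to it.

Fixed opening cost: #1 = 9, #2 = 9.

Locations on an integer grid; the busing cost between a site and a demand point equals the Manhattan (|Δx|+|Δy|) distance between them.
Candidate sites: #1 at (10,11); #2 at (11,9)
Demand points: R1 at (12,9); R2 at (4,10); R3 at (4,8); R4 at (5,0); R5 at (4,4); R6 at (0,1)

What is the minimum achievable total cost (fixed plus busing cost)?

72

Open {#2}: assign each demand point to its cheapest open site.
  R1→#2 1, R2→#2 8, R3→#2 8, R4→#2 15, R5→#2 12, R6→#2 19
  busing cost 63, fixed 9 → total 72.
Compare {#1}: busing cost 69 + fixed 9 = 78.
Compare {#1, #2}: busing cost 62 + fixed 18 = 80.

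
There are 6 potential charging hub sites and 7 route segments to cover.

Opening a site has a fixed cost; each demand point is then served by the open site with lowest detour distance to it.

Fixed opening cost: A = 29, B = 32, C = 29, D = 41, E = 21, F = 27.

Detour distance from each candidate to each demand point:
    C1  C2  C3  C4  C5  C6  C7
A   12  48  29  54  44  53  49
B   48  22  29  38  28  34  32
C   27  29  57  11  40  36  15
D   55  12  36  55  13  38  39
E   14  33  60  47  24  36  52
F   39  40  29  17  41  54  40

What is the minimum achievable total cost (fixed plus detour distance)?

Open {C, D}: assign each demand point to its cheapest open site.
  C1→C 27, C2→D 12, C3→D 36, C4→C 11, C5→D 13, C6→C 36, C7→C 15
  detour distance 150, fixed 70 → total 220.
Compare {B, C}: detour distance 166 + fixed 61 = 227.
Compare {A, C, D}: detour distance 128 + fixed 99 = 227.
Compare {C, D, E}: detour distance 137 + fixed 91 = 228.
All other subsets cost ≥ 227. Minimum total cost: 220.

220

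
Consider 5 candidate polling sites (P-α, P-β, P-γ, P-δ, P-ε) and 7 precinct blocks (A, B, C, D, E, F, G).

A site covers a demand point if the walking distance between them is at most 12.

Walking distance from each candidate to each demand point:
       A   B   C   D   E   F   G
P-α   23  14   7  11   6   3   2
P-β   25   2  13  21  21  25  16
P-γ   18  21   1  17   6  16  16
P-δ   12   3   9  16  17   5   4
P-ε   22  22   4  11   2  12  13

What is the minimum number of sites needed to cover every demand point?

2

Coverage sets (demand points within 12 of each site):
  P-α: {C, D, E, F, G}
  P-β: {B}
  P-γ: {C, E}
  P-δ: {A, B, C, F, G}
  P-ε: {C, D, E, F}
No single site covers all 7 demand points.
But {P-α, P-δ} covers everything, so the minimum is 2.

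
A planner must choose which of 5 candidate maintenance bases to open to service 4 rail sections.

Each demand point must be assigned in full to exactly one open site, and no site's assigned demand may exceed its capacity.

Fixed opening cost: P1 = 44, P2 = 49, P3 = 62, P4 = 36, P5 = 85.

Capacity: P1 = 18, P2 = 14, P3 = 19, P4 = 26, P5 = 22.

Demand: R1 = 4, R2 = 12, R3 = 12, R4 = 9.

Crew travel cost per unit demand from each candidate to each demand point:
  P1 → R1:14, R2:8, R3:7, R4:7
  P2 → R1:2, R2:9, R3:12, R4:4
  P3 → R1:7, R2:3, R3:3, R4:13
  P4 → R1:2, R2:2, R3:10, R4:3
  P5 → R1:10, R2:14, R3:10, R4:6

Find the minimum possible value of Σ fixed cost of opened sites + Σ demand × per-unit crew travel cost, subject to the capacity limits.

Open {P3, P4}; cheapest assignment that respects the capacities:
  P3 (cap 19, load 12): R3 — cost 12×3 = 36
  P4 (cap 26, load 25): R1, R2, R4 — cost 4×2 + 12×2 + 9×3 = 59
  Shipping 95, fixed 98 → total 193.
  Any other capacity-feasible assignment to {P3, P4} ships for at least 95.
Compare {P1, P4}: its best feasible assignment gives total 223.
Compare {P1, P3, P4}: its best feasible assignment gives total 237.
Every other set of open sites that can feasibly serve all demand totals ≥ 223 even under its best assignment. Minimum: 193.

193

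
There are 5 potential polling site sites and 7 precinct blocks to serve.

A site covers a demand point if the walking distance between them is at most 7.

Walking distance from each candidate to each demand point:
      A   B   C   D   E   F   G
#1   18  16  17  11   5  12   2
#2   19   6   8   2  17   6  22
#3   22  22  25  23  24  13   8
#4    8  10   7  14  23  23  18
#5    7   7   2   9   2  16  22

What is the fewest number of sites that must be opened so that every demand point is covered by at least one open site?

3

Coverage sets (demand points within 7 of each site):
  #1: {E, G}
  #2: {B, D, F}
  #3: {}
  #4: {C}
  #5: {A, B, C, E}
No 2 sites suffice: every size-2 union leaves at least one demand point uncovered.
But {#1, #2, #5} covers everything, so the minimum is 3.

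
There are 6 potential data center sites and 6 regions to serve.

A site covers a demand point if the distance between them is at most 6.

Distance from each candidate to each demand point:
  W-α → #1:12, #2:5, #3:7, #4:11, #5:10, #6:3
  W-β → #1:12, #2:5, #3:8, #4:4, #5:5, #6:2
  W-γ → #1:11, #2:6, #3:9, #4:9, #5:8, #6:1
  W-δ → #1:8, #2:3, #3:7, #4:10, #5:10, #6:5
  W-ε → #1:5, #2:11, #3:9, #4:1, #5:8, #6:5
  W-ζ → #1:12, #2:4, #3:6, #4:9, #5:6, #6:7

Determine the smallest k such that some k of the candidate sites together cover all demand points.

Coverage sets (demand points within 6 of each site):
  W-α: {#2, #6}
  W-β: {#2, #4, #5, #6}
  W-γ: {#2, #6}
  W-δ: {#2, #6}
  W-ε: {#1, #4, #6}
  W-ζ: {#2, #3, #5}
No single site covers all 6 demand points.
But {W-ε, W-ζ} covers everything, so the minimum is 2.

2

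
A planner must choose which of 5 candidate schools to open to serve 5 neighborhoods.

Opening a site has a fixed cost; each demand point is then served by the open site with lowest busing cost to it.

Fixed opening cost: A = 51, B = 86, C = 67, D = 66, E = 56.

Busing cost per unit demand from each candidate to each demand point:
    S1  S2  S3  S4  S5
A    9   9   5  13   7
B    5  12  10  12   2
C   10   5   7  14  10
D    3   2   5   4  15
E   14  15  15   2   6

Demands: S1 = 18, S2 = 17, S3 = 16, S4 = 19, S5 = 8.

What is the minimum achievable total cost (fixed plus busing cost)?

376

Open {D, E}: assign each demand point to its cheapest open site.
  S1→D 18×3=54, S2→D 17×2=34, S3→D 16×5=80, S4→E 19×2=38, S5→E 8×6=48
  busing cost 254, fixed 122 → total 376.
Compare {B, D}: busing cost 260 + fixed 152 = 412.
Compare {A, D}: busing cost 300 + fixed 117 = 417.
Compare {A, D, E}: busing cost 254 + fixed 173 = 427.
All other subsets cost ≥ 412. Minimum total cost: 376.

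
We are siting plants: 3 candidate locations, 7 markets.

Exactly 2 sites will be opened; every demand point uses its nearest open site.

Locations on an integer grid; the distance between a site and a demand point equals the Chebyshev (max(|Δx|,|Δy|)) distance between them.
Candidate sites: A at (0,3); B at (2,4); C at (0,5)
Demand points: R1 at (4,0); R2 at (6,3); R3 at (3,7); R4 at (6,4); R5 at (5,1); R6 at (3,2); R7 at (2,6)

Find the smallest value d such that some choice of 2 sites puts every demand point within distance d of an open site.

Open {A, B}.
  Farthest demand point is R1 at distance 4 (to A); all others are ≤ 4.
With {B, C} the worst case is 4.
With {A, C} the worst case is 6.
No size-2 selection achieves below 4.

4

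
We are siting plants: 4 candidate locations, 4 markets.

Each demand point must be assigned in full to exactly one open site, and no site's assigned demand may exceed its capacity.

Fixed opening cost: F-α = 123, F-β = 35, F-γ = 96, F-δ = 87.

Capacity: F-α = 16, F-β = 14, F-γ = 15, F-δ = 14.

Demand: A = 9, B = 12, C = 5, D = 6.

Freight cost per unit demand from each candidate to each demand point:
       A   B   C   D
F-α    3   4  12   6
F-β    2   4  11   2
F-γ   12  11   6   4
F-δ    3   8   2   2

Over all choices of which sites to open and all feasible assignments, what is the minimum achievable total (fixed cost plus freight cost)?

Open {F-β, F-γ, F-δ}; cheapest assignment that respects the capacities:
  F-β (cap 14, load 12): B — cost 12×4 = 48
  F-γ (cap 15, load 6): D — cost 6×4 = 24
  F-δ (cap 14, load 14): A, C — cost 9×3 + 5×2 = 37
  Shipping 109, fixed 218 → total 327.
  Any other capacity-feasible assignment to {F-β, F-γ, F-δ} ships for at least 109.
Compare {F-α, F-β, F-δ}: its best feasible assignment gives total 333.
Compare {F-α, F-β, F-γ}: its best feasible assignment gives total 374.
Every other set of open sites that can feasibly serve all demand totals ≥ 333 even under its best assignment. Minimum: 327.

327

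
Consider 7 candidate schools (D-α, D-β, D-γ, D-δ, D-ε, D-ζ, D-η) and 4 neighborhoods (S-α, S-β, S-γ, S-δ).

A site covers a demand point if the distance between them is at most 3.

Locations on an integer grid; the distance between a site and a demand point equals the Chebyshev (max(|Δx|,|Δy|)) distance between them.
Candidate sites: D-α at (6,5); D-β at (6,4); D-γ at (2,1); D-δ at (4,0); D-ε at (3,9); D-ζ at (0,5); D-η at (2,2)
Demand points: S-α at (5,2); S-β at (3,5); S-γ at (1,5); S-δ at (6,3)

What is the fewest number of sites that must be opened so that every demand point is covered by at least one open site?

2

Coverage sets (demand points within 3 of each site):
  D-α: {S-α, S-β, S-δ}
  D-β: {S-α, S-β, S-δ}
  D-γ: {S-α}
  D-δ: {S-α, S-δ}
  D-ε: {}
  D-ζ: {S-β, S-γ}
  D-η: {S-α, S-β, S-γ}
No single site covers all 4 demand points.
But {D-α, D-ζ} covers everything, so the minimum is 2.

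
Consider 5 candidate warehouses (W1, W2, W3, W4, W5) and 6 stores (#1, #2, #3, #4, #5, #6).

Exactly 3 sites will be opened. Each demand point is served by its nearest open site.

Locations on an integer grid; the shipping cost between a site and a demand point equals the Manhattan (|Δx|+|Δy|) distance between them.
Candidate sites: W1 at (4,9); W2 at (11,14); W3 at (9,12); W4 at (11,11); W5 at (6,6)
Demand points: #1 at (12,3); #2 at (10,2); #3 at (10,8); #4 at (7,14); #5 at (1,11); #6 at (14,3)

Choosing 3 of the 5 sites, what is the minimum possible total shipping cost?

42

Open {W1, W3, W5}.
  #1→W5 9, #2→W5 8, #3→W3 5, #4→W3 4, #5→W1 5, #6→W5 11  ⇒ total 42.
Compare {W1, W2, W4}: total 43.
Compare {W1, W2, W5}: total 43.
No size-3 selection does better; minimum is 42.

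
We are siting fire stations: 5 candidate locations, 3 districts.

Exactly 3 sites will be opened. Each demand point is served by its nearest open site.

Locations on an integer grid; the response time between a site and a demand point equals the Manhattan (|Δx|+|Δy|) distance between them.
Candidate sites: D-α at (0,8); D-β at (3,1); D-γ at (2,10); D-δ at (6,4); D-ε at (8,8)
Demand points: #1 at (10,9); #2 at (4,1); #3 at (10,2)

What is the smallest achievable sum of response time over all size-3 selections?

10

Open {D-β, D-δ, D-ε}.
  #1→D-ε 3, #2→D-β 1, #3→D-δ 6  ⇒ total 10.
Compare {D-α, D-β, D-ε}: total 12.
Compare {D-β, D-γ, D-ε}: total 12.
No size-3 selection does better; minimum is 10.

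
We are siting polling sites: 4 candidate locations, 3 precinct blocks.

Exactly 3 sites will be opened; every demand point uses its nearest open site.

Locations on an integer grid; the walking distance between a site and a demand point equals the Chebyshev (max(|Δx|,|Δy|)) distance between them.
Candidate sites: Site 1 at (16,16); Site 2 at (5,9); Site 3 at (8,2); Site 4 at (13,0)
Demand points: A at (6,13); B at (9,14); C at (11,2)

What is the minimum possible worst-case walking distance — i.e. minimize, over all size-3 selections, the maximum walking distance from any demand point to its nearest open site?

5

Open {Site 1, Site 2, Site 3}.
  Farthest demand point is B at walking distance 5 (to Site 2); all others are ≤ 5.
With {Site 1, Site 2, Site 4} the worst case is 5.
With {Site 2, Site 3, Site 4} the worst case is 5.
No size-3 selection achieves below 5.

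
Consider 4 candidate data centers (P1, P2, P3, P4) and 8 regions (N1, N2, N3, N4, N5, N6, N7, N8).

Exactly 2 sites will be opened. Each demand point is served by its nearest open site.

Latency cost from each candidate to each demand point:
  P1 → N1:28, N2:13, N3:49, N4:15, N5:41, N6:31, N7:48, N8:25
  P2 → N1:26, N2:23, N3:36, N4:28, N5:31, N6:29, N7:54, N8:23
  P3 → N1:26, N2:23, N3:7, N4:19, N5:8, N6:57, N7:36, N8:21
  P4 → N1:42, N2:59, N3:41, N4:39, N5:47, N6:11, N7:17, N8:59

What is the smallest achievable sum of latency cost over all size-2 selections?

132

Open {P3, P4}.
  N1→P3 26, N2→P3 23, N3→P3 7, N4→P3 19, N5→P3 8, N6→P4 11, N7→P4 17, N8→P3 21  ⇒ total 132.
Compare {P1, P3}: total 157.
Compare {P2, P3}: total 169.
No size-2 selection does better; minimum is 132.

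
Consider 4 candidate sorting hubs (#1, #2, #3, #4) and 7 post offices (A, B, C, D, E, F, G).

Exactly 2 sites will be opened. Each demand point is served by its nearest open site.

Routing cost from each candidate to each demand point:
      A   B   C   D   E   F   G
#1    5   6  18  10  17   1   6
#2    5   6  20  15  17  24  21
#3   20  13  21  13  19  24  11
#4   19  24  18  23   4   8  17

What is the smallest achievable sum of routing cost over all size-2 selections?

Open {#1, #4}.
  A→#1 5, B→#1 6, C→#1 18, D→#1 10, E→#4 4, F→#1 1, G→#1 6  ⇒ total 50.
Compare {#1, #2}: total 63.
Compare {#1, #3}: total 63.
No size-2 selection does better; minimum is 50.

50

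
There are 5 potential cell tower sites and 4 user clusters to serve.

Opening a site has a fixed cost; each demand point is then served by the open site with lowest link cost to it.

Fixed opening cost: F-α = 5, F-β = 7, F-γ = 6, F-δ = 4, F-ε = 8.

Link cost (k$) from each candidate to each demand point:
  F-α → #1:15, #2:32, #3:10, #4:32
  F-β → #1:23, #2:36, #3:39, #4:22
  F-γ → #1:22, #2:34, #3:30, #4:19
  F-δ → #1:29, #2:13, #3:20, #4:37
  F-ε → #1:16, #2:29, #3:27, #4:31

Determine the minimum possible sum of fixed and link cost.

72

Open {F-α, F-γ, F-δ}: assign each demand point to its cheapest open site.
  #1→F-α 15, #2→F-δ 13, #3→F-α 10, #4→F-γ 19
  link cost 57, fixed 15 → total 72.
Compare {F-α, F-β, F-δ}: link cost 60 + fixed 16 = 76.
Compare {F-α, F-δ}: link cost 70 + fixed 9 = 79.
Compare {F-α, F-β, F-γ, F-δ}: link cost 57 + fixed 22 = 79.
All other subsets cost ≥ 76. Minimum total cost: 72.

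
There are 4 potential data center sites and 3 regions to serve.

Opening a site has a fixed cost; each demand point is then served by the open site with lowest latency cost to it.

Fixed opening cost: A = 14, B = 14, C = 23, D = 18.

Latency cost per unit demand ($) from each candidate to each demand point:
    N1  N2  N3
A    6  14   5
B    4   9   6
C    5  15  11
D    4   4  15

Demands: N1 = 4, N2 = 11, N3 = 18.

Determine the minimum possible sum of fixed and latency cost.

Open {A, D}: assign each demand point to its cheapest open site.
  N1→D 4×4=16, N2→D 11×4=44, N3→A 18×5=90
  latency cost 150, fixed 32 → total 182.
Compare {A, B, D}: latency cost 150 + fixed 46 = 196.
Compare {B, D}: latency cost 168 + fixed 32 = 200.
Compare {A, C, D}: latency cost 150 + fixed 55 = 205.
All other subsets cost ≥ 196. Minimum total cost: 182.

182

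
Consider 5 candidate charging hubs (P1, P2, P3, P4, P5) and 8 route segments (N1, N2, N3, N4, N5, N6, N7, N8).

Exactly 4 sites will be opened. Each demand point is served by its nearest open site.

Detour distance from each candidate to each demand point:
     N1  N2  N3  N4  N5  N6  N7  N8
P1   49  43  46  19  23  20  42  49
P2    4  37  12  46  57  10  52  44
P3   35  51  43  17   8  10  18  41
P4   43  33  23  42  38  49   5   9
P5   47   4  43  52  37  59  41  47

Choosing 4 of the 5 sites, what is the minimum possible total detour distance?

Open {P2, P3, P4, P5}.
  N1→P2 4, N2→P5 4, N3→P2 12, N4→P3 17, N5→P3 8, N6→P2 10, N7→P4 5, N8→P4 9  ⇒ total 69.
Compare {P1, P2, P4, P5}: total 86.
Compare {P1, P2, P3, P4}: total 98.
No size-4 selection does better; minimum is 69.

69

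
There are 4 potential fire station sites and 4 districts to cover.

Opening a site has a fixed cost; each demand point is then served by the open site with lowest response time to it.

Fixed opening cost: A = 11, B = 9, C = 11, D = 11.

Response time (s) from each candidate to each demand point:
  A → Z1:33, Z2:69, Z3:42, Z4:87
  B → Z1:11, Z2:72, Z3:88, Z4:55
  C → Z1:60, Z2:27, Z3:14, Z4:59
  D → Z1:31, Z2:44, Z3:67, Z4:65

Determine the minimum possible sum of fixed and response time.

127

Open {B, C}: assign each demand point to its cheapest open site.
  Z1→B 11, Z2→C 27, Z3→C 14, Z4→B 55
  response time 107, fixed 20 → total 127.
Compare {A, B, C}: response time 107 + fixed 31 = 138.
Compare {B, C, D}: response time 107 + fixed 31 = 138.
Compare {A, B, C, D}: response time 107 + fixed 42 = 149.
All other subsets cost ≥ 138. Minimum total cost: 127.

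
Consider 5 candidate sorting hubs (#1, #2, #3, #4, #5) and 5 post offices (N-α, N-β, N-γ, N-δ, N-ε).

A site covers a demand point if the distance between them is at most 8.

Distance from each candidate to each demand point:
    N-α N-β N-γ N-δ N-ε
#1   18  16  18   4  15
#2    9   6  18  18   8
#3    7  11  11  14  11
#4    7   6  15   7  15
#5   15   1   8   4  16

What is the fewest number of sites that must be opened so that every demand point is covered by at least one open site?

Coverage sets (demand points within 8 of each site):
  #1: {N-δ}
  #2: {N-β, N-ε}
  #3: {N-α}
  #4: {N-α, N-β, N-δ}
  #5: {N-β, N-γ, N-δ}
No 2 sites suffice: every size-2 union leaves at least one demand point uncovered.
But {#2, #3, #5} covers everything, so the minimum is 3.

3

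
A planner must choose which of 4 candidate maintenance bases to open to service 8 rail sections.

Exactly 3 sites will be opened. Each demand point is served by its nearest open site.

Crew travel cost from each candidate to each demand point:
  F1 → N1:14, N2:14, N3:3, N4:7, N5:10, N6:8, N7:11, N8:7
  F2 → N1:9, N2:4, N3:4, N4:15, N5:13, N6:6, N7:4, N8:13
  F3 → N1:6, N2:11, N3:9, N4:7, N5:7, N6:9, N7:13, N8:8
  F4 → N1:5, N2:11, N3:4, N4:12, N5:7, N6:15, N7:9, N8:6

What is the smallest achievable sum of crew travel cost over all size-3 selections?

42

Open {F1, F2, F4}.
  N1→F4 5, N2→F2 4, N3→F1 3, N4→F1 7, N5→F4 7, N6→F2 6, N7→F2 4, N8→F4 6  ⇒ total 42.
Compare {F2, F3, F4}: total 43.
Compare {F1, F2, F3}: total 44.
No size-3 selection does better; minimum is 42.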